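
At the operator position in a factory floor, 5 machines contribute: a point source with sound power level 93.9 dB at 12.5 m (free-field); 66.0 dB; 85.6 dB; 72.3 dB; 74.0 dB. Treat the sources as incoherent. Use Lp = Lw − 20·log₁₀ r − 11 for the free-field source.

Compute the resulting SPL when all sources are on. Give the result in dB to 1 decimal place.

Source at 12.5 m: Lp = 93.9 − 20·log₁₀(12.5) − 11 = 61.0 dB.
Sum in the linear (power) domain: Σ 10^(Lᵢ/10) = 10^(61.0/10) + 10^(66.0/10) + 10^(85.6/10) + 10^(72.3/10) + 10^(74.0/10) = 4.104e+08.
Combined level = 10 log₁₀(4.104e+08) = 86.1 dB.

86.1 dB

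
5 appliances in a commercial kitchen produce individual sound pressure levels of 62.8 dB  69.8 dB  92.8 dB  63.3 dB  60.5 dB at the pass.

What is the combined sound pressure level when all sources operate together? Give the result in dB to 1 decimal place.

Converting to relative power and adding: 10^(62.8/10) + 10^(69.8/10) + 10^(92.8/10) + 10^(63.3/10) + 10^(60.5/10) = 1.92e+09.
L_total = 10·log₁₀(1.92e+09) = 92.8 dB.

92.8 dB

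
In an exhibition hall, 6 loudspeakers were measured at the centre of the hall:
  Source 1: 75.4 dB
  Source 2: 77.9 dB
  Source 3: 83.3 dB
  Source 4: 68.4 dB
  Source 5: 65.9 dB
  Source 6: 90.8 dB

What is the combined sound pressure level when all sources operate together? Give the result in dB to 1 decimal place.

Σ 10^(Lᵢ/10) = 1.523e+09.
L_total = 10·log₁₀(1.523e+09) = 91.8 dB.

91.8 dB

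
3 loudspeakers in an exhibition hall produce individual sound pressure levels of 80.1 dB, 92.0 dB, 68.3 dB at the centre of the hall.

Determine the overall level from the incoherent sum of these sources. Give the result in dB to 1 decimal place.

Σ 10^(Lᵢ/10) = 1.694e+09.
L_total = 10·log₁₀(1.694e+09) = 92.3 dB.

92.3 dB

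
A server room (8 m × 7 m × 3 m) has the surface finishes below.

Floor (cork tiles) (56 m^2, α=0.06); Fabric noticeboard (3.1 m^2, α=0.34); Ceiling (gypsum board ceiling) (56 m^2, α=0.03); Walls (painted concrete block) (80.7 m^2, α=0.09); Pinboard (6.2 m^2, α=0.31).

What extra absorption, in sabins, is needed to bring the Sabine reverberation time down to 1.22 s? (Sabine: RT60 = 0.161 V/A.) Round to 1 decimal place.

6.9 sabins

A₁ = Σ Sᵢαᵢ = 56×0.06 + 3.1×0.34 + 56×0.03 + 80.7×0.09 + 6.2×0.31 = 15.279 sabins.
V = 168 m³. Required absorption A₂ = 0.161 × 168 / 1.22 = 22.170 sabins.
ΔA = A₂ − A₁ = 22.170 − 15.279 = 6.9 sabins.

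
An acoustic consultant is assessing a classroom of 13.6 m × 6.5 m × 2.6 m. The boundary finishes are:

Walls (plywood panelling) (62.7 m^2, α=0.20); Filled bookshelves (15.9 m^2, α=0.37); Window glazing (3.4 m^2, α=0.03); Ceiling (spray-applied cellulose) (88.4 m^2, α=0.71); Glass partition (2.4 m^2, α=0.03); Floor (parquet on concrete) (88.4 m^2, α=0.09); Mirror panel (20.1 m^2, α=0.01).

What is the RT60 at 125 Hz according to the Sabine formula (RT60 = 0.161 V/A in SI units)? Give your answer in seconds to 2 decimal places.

Total absorption A = 62.7×0.20 + 15.9×0.37 + 3.4×0.03 + 88.4×0.71 + 2.4×0.03 + 88.4×0.09 + 20.1×0.01
  = 12.540 + 5.883 + 0.102 + 62.764 + 0.072 + 7.956 + 0.201 = 89.518 m^2 sabins.
Room volume: 229.84 m³.
T = 0.161 V/A = 0.161·229.84/89.518 = 0.41 s.

0.41 seconds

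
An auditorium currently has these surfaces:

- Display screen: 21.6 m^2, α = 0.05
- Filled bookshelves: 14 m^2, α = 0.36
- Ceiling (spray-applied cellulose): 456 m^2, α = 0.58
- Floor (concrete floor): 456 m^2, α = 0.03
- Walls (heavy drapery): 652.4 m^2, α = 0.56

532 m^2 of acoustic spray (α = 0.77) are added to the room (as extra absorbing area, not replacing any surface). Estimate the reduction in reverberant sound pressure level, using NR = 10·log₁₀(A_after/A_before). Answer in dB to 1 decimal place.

Summing Sᵢαᵢ: 1.080 + 5.040 + 264.480 + 13.680 + 365.344 → A_before = 649.624 sabins.
Added absorption = 532 × 0.77 = 409.640 sabins.
A_after = 649.624 + 409.640 = 1059.264 sabins.
NR = 10·log₁₀(1059.264/649.624) = 2.1 dB.

2.1 dB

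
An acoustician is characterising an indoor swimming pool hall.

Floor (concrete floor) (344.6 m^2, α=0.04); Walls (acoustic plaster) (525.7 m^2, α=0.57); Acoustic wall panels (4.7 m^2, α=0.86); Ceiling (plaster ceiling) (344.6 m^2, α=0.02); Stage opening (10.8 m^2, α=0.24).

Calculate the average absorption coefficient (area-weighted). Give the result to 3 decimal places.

S = Σ Sᵢ = 344.6 + 525.7 + 4.7 + 344.6 + 10.8 = 1230.4 m^2.
Weighted sum Σ Sα = 326.959.
ᾱ = 326.959 / 1230.4 = 0.266.

0.266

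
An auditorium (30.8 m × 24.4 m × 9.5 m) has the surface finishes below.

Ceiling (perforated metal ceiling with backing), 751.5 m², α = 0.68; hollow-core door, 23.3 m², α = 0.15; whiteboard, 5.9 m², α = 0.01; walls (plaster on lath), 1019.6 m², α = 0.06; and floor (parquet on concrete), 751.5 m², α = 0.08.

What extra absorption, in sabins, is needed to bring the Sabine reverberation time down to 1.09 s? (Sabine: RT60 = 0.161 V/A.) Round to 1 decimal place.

Summing Sᵢαᵢ: 511.020 + 3.495 + 0.059 + 61.176 + 60.120 → A₁ = 635.870 sabins.
Target A₂ = 0.161·7139.44/1.09 = 1054.541 sabins (V = 7139.44 m³).
Additional absorption ΔA = 1054.541 − 635.870 = 418.7 sabins.

418.7 sabins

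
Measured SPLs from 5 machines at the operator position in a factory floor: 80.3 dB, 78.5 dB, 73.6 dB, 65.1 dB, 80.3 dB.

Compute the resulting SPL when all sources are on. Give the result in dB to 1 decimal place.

Converting to relative power and adding: 10^(80.3/10) + 10^(78.5/10) + 10^(73.6/10) + 10^(65.1/10) + 10^(80.3/10) = 3.112e+08.
Back to dB: 10·log₁₀ Σ = 84.9 dB.

84.9 dB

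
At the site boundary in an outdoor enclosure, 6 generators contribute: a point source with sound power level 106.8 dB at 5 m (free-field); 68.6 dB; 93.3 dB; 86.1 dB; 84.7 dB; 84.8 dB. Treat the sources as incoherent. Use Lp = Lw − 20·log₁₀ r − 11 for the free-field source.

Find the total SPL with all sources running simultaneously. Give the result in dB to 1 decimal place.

95.2 dB

Source at 5 m: Lp = 106.8 − 20·log₁₀(5) − 11 = 81.8 dB.
Converting to relative power and adding: 10^(81.8/10) + 10^(68.6/10) + 10^(93.3/10) + 10^(86.1/10) + 10^(84.7/10) + 10^(84.8/10) = 3.301e+09.
Combined level = 10 log₁₀(3.301e+09) = 95.2 dB.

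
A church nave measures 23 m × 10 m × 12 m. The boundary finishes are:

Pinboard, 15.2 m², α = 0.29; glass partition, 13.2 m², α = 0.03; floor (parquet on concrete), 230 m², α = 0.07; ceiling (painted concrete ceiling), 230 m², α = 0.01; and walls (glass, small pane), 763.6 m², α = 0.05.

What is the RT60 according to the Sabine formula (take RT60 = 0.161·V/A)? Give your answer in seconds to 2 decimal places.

7.24 sec

Equivalent absorption area: A = 15.2*0.29 + 13.2*0.03 + 230*0.07 + 230*0.01 + 763.6*0.05 = 61.384 m².
Volume V = 23 × 10 × 12 = 2760 m³.
Sabine: RT60 = 0.161 × 2760 / 61.384 = 7.24 s.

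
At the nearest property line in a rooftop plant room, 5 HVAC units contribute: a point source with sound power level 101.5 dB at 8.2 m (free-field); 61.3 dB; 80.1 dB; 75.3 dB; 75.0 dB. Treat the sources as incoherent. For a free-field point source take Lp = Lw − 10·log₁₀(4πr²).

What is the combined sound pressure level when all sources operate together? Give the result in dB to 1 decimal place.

Source at 8.2 m: Lp = 101.5 − 10·log₁₀(4π·8.2²) = 101.5 − 10·log₁₀(844.963) = 72.2 dB.
Sum in the linear (power) domain: Σ 10^(Lᵢ/10) = 10^(72.2/10) + 10^(61.3/10) + 10^(80.1/10) + 10^(75.3/10) + 10^(75.0/10) = 1.858e+08.
Back to dB: 10·log₁₀ Σ = 82.7 dB.

82.7 dB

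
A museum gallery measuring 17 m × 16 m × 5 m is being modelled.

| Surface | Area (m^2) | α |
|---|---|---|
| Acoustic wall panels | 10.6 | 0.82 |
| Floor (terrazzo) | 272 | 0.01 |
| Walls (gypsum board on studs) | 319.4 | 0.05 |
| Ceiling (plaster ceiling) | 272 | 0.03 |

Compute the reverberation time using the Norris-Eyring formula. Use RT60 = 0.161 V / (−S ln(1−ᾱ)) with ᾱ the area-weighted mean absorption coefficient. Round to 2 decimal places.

6.03 sec

Total surface area S = 10.6 + 272 + 319.4 + 272 = 874.0 m^2.
Σ(Sᵢαᵢ) = 10.6·0.82 + 272·0.01 + 319.4·0.05 + 272·0.03 = 35.542.
Mean coefficient ᾱ = A/S = 0.0407.
−S·ln(1−ᾱ) = −874.0 × ln(1 − 0.0407) = 36.316.
V = 17 × 16 × 5 = 1360 m³.
RT60 = 0.161 × 1360 / 36.316 = 6.03 s.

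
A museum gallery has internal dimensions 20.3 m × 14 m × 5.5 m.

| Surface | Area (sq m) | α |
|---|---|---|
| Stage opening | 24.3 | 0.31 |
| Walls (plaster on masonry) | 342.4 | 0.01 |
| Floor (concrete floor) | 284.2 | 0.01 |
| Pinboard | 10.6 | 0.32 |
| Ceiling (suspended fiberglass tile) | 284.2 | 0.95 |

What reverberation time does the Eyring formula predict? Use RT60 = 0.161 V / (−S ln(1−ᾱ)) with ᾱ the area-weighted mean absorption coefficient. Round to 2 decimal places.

0.74 s

S = Σ Sᵢ = 945.7 sq m.
Σ(Sᵢαᵢ) = 24.3·0.31 + 342.4·0.01 + 284.2·0.01 + 10.6·0.32 + 284.2·0.95 = 287.181.
ᾱ = 287.181 / 945.7 = 0.3037.
Eyring denominator: −S ln(1−ᾱ) = 342.319.
V = 20.3 × 14 × 5.5 = 1563.1 m³.
RT60 = 0.161 × 1563.1 / 342.319 = 0.74 s.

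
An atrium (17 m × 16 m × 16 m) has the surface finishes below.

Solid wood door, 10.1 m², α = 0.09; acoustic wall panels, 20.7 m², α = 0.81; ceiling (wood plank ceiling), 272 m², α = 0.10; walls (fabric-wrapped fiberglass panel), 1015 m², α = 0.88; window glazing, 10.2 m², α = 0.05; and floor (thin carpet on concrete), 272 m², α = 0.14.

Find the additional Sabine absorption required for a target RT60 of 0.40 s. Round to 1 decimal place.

775.0 sabins

Summing Sᵢαᵢ: 0.909 + 16.767 + 27.200 + 893.200 + 0.510 + 38.080 → A₁ = 976.666 sabins.
Target A₂ = 0.161·4352/0.40 = 1751.680 sabins (V = 4352 m³).
Shortfall: 1751.680 − 976.666 = 775.0 sabins.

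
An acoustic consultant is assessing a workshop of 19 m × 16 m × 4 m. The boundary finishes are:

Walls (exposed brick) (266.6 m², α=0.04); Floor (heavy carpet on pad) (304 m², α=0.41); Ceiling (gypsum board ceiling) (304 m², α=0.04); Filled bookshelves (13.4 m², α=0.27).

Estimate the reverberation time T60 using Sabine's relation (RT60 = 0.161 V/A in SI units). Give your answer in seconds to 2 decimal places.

1.30 s

Equivalent absorption area: A = 266.6×0.04 + 304×0.41 + 304×0.04 + 13.4×0.27 = 151.082 m².
Room volume: 1216 m³.
T = 0.161 V/A = 0.161·1216/151.082 = 1.30 s.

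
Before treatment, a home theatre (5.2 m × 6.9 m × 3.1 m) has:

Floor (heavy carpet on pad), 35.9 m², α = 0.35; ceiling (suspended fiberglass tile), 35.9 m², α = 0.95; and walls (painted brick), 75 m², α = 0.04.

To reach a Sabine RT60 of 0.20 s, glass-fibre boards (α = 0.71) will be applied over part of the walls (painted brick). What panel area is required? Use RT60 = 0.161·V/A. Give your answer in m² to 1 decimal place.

A₁ = Σ Sᵢαᵢ = 35.9·0.35 + 35.9·0.95 + 75·0.04 = 49.670 sabins.
Required A₂ = 0.161·111.228/0.20 = 89.539 sabins.
Absorption to add: 89.539 − 49.670 = 39.869 sabins.
Net gain per m²: Δα = 0.71 − 0.04 = 0.67.
Panel area = 39.869 / 0.67 = 59.5 m².

59.5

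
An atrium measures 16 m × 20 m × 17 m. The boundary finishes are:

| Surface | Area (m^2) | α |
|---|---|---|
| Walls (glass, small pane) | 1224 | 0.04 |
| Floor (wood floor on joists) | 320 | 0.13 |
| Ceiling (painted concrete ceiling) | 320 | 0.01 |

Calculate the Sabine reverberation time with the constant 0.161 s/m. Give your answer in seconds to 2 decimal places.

Summing Sᵢαᵢ: 48.960 + 41.600 + 3.200 → A = 93.760 sabins.
Room volume: 5440 m³.
T = 0.161 V/A = 0.161·5440/93.760 = 9.34 s.

9.34 seconds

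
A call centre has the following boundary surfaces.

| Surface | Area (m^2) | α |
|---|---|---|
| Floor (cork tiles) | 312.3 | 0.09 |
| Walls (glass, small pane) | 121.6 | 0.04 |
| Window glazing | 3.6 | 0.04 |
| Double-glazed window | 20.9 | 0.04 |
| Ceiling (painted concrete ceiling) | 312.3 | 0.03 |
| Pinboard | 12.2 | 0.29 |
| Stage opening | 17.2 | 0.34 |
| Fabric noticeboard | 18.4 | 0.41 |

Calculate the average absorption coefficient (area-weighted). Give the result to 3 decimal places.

Total surface area S = 818.5 m^2.
A = 312.3×0.09 + 121.6×0.04 + 3.6×0.04 + 20.9×0.04 + 312.3×0.03 + 12.2×0.29 + 17.2×0.34 + 18.4×0.41 = 60.250 sabins.
ᾱ = A/S = 0.074.

0.074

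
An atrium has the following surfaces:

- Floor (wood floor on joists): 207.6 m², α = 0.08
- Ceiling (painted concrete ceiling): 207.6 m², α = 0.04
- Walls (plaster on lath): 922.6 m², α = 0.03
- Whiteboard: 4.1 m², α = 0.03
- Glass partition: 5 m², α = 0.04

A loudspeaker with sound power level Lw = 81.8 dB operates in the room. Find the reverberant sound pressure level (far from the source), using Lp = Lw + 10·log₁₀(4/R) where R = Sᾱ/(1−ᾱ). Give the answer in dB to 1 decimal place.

Σ(Sᵢαᵢ) = 207.6·0.08 + 207.6·0.04 + 922.6·0.03 + 4.1·0.03 + 5·0.04 = 52.913; total area S = 1346.9 m².
ᾱ = 52.913/1346.9 = 0.0393; R = Sᾱ/(1−ᾱ) = 52.913/(1−0.0393) = 55.078 m².
Lp = Lw + 10 log₁₀(4/R) = 81.8 -11.39 = 70.4 dB.

70.4 dB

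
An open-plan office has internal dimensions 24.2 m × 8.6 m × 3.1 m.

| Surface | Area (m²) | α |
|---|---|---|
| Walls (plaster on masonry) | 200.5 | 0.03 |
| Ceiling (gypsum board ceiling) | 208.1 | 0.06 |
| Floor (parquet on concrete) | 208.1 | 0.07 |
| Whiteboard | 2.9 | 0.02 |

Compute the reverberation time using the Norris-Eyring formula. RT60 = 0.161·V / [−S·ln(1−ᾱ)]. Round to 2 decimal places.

3.05 s

S = Σ Sᵢ = 619.6 m².
Absorption A = 200.5·0.03 + 208.1·0.06 + 208.1·0.07 + 2.9·0.02 = 33.126 sabins.
ᾱ = 33.126 / 619.6 = 0.0535.
Eyring denominator: −S ln(1−ᾱ) = 34.068.
V = 24.2 × 8.6 × 3.1 = 645.172 m³.
RT60 = 0.161 × 645.172 / 34.068 = 3.05 s.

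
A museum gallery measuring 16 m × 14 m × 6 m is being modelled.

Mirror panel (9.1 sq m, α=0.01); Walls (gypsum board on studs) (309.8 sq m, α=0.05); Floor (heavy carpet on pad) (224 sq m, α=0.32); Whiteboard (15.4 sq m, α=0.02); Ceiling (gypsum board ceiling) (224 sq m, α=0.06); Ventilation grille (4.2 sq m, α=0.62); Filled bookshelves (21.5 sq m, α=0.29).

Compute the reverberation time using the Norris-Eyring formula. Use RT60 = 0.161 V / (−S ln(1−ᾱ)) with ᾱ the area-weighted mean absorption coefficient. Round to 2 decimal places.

1.83 sec

S = Σ Sᵢ = 808.0 sq m.
Σ(Sᵢαᵢ) = 9.1·0.01 + 309.8·0.05 + 224·0.32 + 15.4·0.02 + 224·0.06 + 4.2·0.62 + 21.5·0.29 = 109.848.
ᾱ = 109.848 / 808.0 = 0.1360.
−S·ln(1−ᾱ) = −808.0 × ln(1 − 0.1360) = 118.115.
V = 16 × 14 × 6 = 1344 m³.
T = 0.161·V/[−S·ln(1−ᾱ)] = 0.161·1344/118.115 = 1.83 s.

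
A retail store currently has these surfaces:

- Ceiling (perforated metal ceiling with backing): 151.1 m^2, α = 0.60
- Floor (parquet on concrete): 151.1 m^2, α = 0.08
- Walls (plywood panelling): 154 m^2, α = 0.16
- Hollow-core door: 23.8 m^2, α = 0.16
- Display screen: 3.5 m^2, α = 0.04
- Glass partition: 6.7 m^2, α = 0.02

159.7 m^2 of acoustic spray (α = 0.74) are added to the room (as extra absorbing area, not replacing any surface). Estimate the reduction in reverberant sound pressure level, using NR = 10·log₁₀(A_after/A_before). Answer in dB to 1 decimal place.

2.8 dB

Equivalent absorption area: A_before = 151.1*0.60 + 151.1*0.08 + 154*0.16 + 23.8*0.16 + 3.5*0.04 + 6.7*0.02 = 131.470 m^2.
Treatment contributes 159.7·0.74 = 118.178 sabins.
New total A_after = 249.648 sabins.
NR = 10·log₁₀(249.648/131.470) = 2.8 dB.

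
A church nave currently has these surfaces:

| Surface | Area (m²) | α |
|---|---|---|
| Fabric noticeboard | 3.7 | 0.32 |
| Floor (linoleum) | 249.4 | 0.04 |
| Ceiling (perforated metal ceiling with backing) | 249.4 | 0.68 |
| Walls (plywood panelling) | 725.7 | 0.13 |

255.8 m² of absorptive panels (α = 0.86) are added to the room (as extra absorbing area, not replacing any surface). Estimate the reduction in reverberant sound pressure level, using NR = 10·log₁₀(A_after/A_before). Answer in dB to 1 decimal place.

Summing Sᵢαᵢ: 1.184 + 9.976 + 169.592 + 94.341 → A_before = 275.093 sabins.
Added absorption = 255.8 × 0.86 = 219.988 sabins.
New total A_after = 495.081 sabins.
NR = 10·log₁₀(495.081/275.093) = 2.6 dB.

2.6 dB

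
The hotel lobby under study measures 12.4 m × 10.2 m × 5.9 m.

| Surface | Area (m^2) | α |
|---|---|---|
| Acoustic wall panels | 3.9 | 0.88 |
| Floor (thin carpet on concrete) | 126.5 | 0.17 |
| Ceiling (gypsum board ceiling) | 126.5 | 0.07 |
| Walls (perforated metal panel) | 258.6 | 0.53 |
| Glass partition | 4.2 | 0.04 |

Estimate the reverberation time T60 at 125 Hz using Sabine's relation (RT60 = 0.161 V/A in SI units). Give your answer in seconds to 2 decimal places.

0.70 s

Equivalent absorption area: A = 3.9×0.88 + 126.5×0.17 + 126.5×0.07 + 258.6×0.53 + 4.2×0.04 = 171.018 m^2.
V = 12.4·10.2·5.9 = 746.232 m³.
T = 0.161 V/A = 0.161·746.232/171.018 = 0.70 s.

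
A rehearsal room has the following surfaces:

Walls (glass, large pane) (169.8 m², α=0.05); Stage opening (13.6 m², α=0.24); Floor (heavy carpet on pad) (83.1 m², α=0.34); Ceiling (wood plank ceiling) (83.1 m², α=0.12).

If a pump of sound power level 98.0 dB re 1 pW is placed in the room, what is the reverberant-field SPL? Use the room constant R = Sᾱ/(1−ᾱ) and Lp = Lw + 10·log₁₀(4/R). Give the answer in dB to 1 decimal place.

A = 49.980 sabins; S = 349.6 m².
ᾱ = 49.980/349.6 = 0.1430; R = Sᾱ/(1−ᾱ) = 49.980/(1−0.1430) = 58.320 m².
Lp = Lw + 10 log₁₀(4/R) = 98.0 -11.64 = 86.4 dB.

86.4 dB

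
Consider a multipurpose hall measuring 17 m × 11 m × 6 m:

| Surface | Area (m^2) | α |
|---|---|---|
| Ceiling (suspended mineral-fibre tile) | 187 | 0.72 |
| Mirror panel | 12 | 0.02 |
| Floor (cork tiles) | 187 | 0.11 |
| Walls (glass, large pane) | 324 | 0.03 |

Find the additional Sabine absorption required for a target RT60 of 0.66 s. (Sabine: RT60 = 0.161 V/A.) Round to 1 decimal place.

108.5 sabins

Equivalent absorption area: A₁ = 187*0.72 + 12*0.02 + 187*0.11 + 324*0.03 = 165.170 m^2.
Target A₂ = 0.161·1122/0.66 = 273.700 sabins (V = 1122 m³).
Additional absorption ΔA = 273.700 − 165.170 = 108.5 sabins.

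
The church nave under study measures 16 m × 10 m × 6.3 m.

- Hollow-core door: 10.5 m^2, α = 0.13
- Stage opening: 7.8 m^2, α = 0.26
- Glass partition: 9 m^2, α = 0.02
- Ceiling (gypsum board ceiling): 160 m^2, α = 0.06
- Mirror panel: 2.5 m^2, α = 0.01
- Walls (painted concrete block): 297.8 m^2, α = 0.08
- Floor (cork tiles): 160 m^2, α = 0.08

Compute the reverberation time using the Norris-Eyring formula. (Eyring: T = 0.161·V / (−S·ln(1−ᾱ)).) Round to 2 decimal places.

S = Σ Sᵢ = 647.6 m^2.
Absorption A = 10.5·0.13 + 7.8·0.26 + 9·0.02 + 160·0.06 + 2.5·0.01 + 297.8·0.08 + 160·0.08 = 49.822 sabins.
ᾱ = 49.822 / 647.6 = 0.0769.
−S·ln(1−ᾱ) = −647.6 × ln(1 − 0.0769) = 51.819.
V = 16 × 10 × 6.3 = 1008 m³.
RT60 = 0.161 × 1008 / 51.819 = 3.13 s.

3.13 s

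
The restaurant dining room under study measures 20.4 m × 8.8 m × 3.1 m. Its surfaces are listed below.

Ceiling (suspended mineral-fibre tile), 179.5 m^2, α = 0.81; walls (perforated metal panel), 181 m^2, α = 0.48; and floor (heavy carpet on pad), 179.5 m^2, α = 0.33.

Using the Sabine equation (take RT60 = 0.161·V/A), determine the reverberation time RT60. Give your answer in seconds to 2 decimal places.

0.31 sec

Total absorption A = 179.5*0.81 + 181*0.48 + 179.5*0.33
  = 145.395 + 86.880 + 59.235 = 291.510 m^2 sabins.
Room volume: 556.512 m³.
RT60 = 0.161 · V / A = 0.161 × 556.512 / 291.510 = 0.31 s.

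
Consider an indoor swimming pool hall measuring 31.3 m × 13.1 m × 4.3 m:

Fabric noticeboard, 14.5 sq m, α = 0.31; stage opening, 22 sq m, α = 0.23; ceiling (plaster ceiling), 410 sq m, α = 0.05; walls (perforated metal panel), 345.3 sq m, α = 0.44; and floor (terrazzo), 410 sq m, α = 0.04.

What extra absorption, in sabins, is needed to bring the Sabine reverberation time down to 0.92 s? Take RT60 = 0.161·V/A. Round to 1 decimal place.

Total absorption A₁ = 14.5×0.31 + 22×0.23 + 410×0.05 + 345.3×0.44 + 410×0.04
  = 4.495 + 5.060 + 20.500 + 151.932 + 16.400 = 198.387 sq m sabins.
For T = 0.92 s, need A₂ = 0.161·V/T = 0.161·1763.129/0.92 = 308.548 sabins.
Shortfall: 308.548 − 198.387 = 110.2 sabins.

110.2 sabins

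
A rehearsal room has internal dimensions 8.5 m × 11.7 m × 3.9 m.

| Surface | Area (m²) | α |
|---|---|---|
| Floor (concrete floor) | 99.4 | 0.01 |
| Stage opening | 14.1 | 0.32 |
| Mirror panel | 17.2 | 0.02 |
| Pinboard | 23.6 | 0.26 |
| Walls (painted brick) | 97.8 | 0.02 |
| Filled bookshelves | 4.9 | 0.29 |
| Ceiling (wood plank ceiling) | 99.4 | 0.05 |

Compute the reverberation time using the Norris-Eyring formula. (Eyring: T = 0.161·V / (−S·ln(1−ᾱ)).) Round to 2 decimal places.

S = Σ Sᵢ = 356.4 m².
Absorption A = 99.4×0.01 + 14.1×0.32 + 17.2×0.02 + 23.6×0.26 + 97.8×0.02 + 4.9×0.29 + 99.4×0.05 = 20.333 sabins.
Mean coefficient ᾱ = A/S = 0.0571.
−S·ln(1−ᾱ) = −356.4 × ln(1 − 0.0571) = 20.955.
V = 8.5 × 11.7 × 3.9 = 387.855 m³.
T = 0.161·V/[−S·ln(1−ᾱ)] = 0.161·387.855/20.955 = 2.98 s.

2.98 sec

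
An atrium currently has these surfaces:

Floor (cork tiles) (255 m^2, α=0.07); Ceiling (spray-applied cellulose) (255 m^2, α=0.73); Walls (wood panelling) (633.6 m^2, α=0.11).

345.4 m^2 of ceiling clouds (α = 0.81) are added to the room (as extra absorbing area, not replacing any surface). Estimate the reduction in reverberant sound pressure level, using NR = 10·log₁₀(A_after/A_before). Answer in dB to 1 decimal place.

3.1 dB

Equivalent absorption area: A_before = 255·0.07 + 255·0.73 + 633.6·0.11 = 273.696 m^2.
Treatment contributes 345.4·0.81 = 279.774 sabins.
A_after = 273.696 + 279.774 = 553.470 sabins.
Reduction = 10 log₁₀(A_after/A_before) = 10 log₁₀(2.0222) = 3.1 dB.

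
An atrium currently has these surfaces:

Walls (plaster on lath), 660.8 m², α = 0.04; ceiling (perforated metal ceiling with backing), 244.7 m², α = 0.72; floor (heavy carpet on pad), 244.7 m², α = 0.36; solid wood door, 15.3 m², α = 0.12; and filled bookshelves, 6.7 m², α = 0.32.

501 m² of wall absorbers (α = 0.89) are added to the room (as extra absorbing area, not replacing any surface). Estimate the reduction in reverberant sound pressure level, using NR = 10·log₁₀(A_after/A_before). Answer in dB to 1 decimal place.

4.0 dB

A_before = Σ Sᵢαᵢ = 660.8·0.04 + 244.7·0.72 + 244.7·0.36 + 15.3·0.12 + 6.7·0.32 = 294.688 sabins.
Added absorption = 501 × 0.89 = 445.890 sabins.
New total A_after = 740.578 sabins.
NR = 10·log₁₀(740.578/294.688) = 4.0 dB.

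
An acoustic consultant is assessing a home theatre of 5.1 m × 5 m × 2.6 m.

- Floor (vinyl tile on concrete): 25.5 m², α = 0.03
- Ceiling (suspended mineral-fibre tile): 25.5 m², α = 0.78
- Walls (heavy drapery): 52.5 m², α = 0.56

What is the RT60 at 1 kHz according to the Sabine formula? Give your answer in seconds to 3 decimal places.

0.213 seconds

Summing Sᵢαᵢ: 0.765 + 19.890 + 29.400 → A = 50.055 sabins.
Volume V = 5.1 × 5 × 2.6 = 66.3 m³.
RT60 = 0.161 · V / A = 0.161 × 66.3 / 50.055 = 0.213 s.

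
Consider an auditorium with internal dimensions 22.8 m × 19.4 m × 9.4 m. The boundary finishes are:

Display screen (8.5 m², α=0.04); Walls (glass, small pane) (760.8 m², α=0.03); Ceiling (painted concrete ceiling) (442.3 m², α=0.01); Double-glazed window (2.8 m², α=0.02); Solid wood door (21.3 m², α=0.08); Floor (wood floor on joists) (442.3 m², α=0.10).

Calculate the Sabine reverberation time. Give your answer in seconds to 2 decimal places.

9.10 sec

Total absorption A = 8.5×0.04 + 760.8×0.03 + 442.3×0.01 + 2.8×0.02 + 21.3×0.08 + 442.3×0.10
  = 0.340 + 22.824 + 4.423 + 0.056 + 1.704 + 44.230 = 73.577 m² sabins.
Room volume: 4157.808 m³.
RT60 = 0.161 · V / A = 0.161 × 4157.808 / 73.577 = 9.10 s.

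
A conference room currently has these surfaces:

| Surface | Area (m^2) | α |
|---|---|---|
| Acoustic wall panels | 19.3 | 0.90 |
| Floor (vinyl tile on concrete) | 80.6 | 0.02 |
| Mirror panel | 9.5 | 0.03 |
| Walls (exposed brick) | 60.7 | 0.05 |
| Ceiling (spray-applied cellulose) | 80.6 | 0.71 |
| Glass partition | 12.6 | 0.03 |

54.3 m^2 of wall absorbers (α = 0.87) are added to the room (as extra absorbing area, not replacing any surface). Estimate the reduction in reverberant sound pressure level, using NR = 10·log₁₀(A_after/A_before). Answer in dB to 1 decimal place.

2.0 dB

Total absorption A_before = 19.3×0.90 + 80.6×0.02 + 9.5×0.03 + 60.7×0.05 + 80.6×0.71 + 12.6×0.03
  = 17.370 + 1.612 + 0.285 + 3.035 + 57.226 + 0.378 = 79.906 m^2 sabins.
Treatment contributes 54.3·0.87 = 47.241 sabins.
New total A_after = 127.147 sabins.
NR = 10·log₁₀(127.147/79.906) = 2.0 dB.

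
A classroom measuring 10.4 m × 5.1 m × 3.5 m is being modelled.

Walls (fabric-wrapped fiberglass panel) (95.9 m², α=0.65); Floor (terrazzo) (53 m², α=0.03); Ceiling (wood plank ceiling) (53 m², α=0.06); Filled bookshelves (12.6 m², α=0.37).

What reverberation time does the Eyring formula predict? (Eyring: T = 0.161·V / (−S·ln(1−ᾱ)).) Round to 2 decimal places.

S = Σ Sᵢ = 214.5 m².
Σ(Sᵢαᵢ) = 95.9×0.65 + 53×0.03 + 53×0.06 + 12.6×0.37 = 71.767.
ᾱ = 71.767 / 214.5 = 0.3346.
−S·ln(1−ᾱ) = −214.5 × ln(1 − 0.3346) = 87.380.
V = 10.4 × 5.1 × 3.5 = 185.64 m³.
T = 0.161·V/[−S·ln(1−ᾱ)] = 0.161·185.64/87.380 = 0.34 s.

0.34 s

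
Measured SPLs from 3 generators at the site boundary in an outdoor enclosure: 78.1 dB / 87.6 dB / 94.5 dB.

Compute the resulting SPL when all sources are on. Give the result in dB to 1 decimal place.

95.4 dB

Converting to relative power and adding: 10^(78.1/10) + 10^(87.6/10) + 10^(94.5/10) = 3.458e+09.
Combined level = 10 log₁₀(3.458e+09) = 95.4 dB.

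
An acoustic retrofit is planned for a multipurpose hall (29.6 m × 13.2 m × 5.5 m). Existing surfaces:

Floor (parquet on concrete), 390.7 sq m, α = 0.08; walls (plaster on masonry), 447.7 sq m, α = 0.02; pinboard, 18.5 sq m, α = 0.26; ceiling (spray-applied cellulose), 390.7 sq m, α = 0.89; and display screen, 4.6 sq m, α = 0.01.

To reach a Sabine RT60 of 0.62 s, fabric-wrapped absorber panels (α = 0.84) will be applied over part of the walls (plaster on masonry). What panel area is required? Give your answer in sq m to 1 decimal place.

201.5

Summing Sᵢαᵢ: 31.256 + 8.954 + 4.810 + 347.723 + 0.046 → A₁ = 392.789 sabins.
V = 2148.96 m³. Target absorption A₂ = 0.161 × 2148.96 / 0.62 = 558.036 sabins.
ΔA needed = 558.036 − 392.789 = 165.247 sabins.
Net gain per sq m: Δα = 0.84 − 0.02 = 0.82.
Area = ΔA/Δα = 165.247/0.82 = 201.5 sq m.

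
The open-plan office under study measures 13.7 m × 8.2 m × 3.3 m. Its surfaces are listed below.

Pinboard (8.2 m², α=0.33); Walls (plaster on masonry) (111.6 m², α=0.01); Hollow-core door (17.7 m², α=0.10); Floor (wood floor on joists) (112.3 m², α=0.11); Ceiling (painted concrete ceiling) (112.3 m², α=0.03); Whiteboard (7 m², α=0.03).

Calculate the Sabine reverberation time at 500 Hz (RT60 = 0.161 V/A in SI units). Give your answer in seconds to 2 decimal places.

2.77 s

Equivalent absorption area: A = 8.2×0.33 + 111.6×0.01 + 17.7×0.10 + 112.3×0.11 + 112.3×0.03 + 7×0.03 = 21.524 m².
Room volume: 370.722 m³.
RT60 = 0.161 · V / A = 0.161 × 370.722 / 21.524 = 2.77 s.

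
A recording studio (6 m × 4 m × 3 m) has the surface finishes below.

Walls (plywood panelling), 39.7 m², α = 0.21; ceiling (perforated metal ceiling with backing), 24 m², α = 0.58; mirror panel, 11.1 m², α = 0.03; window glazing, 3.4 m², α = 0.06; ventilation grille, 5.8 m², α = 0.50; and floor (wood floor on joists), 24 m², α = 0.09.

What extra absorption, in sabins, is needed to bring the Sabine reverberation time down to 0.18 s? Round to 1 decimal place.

36.5 sabins

Summing Sᵢαᵢ: 8.337 + 13.920 + 0.333 + 0.204 + 2.900 + 2.160 → A₁ = 27.854 sabins.
Target A₂ = 0.161·72/0.18 = 64.400 sabins (V = 72 m³).
Additional absorption ΔA = 64.400 − 27.854 = 36.5 sabins.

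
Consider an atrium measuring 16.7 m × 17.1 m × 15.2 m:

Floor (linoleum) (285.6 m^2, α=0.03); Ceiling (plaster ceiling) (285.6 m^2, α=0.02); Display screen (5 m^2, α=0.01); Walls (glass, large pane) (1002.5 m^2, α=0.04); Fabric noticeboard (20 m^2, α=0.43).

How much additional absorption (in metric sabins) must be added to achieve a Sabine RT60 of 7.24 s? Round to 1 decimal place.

33.5 sabins

Summing Sᵢαᵢ: 8.568 + 5.712 + 0.050 + 40.100 + 8.600 → A₁ = 63.030 sabins.
V = 4340.664 m³. Required absorption A₂ = 0.161 × 4340.664 / 7.24 = 96.526 sabins.
Shortfall: 96.526 − 63.030 = 33.5 sabins.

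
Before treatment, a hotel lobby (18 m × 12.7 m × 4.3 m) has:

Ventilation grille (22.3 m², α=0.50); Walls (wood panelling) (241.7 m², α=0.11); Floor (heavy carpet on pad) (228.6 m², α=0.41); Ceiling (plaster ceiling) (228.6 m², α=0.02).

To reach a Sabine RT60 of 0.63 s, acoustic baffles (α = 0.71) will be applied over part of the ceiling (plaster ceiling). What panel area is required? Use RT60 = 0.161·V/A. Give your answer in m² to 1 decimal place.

Total absorption A₁ = 22.3*0.50 + 241.7*0.11 + 228.6*0.41 + 228.6*0.02
  = 11.150 + 26.587 + 93.726 + 4.572 = 136.035 m² sabins.
Required A₂ = 0.161·982.98/0.63 = 251.206 sabins.
ΔA needed = 251.206 − 136.035 = 115.171 sabins.
Each m² of panel replacing the ceiling (plaster ceiling) adds (0.71 − 0.02) = 0.69 sabins.
Panel area = 115.171 / 0.69 = 166.9 m².

166.9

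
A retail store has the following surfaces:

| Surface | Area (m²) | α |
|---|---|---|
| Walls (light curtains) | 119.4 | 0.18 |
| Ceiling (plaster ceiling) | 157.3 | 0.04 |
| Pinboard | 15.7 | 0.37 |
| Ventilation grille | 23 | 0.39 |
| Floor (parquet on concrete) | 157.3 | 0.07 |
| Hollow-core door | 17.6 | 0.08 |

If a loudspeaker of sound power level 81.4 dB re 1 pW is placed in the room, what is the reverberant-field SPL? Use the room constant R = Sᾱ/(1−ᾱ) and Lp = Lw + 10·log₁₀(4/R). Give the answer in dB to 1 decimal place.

Σ(Sᵢαᵢ) = 119.4·0.18 + 157.3·0.04 + 15.7·0.37 + 23·0.39 + 157.3·0.07 + 17.6·0.08 = 54.982; total area S = 490.3 m².
ᾱ = 0.1121, so room constant R = A/(1−ᾱ) = 61.924 m².
Lp = 81.4 + 10·log₁₀(4/61.924) = 81.4 + (-11.90) = 69.5 dB.

69.5 dB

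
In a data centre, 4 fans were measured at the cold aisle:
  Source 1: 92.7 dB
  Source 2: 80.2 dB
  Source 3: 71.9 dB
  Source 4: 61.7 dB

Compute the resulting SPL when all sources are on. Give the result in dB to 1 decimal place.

93.0 dB

Sum in the linear (power) domain: Σ 10^(Lᵢ/10) = 10^(92.7/10) + 10^(80.2/10) + 10^(71.9/10) + 10^(61.7/10) = 1.984e+09.
Back to dB: 10·log₁₀ Σ = 93.0 dB.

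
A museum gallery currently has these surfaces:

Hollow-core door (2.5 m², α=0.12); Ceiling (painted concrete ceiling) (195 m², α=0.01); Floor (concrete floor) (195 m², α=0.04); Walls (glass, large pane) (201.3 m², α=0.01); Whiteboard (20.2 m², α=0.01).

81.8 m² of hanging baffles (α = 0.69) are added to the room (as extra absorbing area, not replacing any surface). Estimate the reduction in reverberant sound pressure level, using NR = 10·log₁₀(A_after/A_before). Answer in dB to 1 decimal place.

A_before = Σ Sᵢαᵢ = 2.5*0.12 + 195*0.01 + 195*0.04 + 201.3*0.01 + 20.2*0.01 = 12.265 sabins.
Added absorption = 81.8 × 0.69 = 56.442 sabins.
New total A_after = 68.707 sabins.
Reduction = 10 log₁₀(A_after/A_before) = 10 log₁₀(5.6019) = 7.5 dB.

7.5 dB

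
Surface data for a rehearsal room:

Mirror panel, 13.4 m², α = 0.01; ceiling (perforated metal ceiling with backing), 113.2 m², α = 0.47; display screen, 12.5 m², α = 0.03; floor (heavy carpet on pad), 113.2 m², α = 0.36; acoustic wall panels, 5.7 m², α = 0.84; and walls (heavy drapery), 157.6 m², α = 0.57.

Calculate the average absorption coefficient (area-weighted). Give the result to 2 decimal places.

S = Σ Sᵢ = 13.4 + 113.2 + 12.5 + 113.2 + 5.7 + 157.6 = 415.6 m².
Σ(Sᵢαᵢ) = 13.4×0.01 + 113.2×0.47 + 12.5×0.03 + 113.2×0.36 + 5.7×0.84 + 157.6×0.57 = 189.085.
ᾱ = 189.085 / 415.6 = 0.45.

0.45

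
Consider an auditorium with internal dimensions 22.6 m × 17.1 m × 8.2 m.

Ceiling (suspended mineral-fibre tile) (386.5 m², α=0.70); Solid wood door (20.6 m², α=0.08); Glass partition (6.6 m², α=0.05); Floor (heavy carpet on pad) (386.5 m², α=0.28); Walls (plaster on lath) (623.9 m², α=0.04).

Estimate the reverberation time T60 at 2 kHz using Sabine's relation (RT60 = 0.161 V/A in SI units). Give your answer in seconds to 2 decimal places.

A = Σ Sᵢαᵢ = 386.5×0.70 + 20.6×0.08 + 6.6×0.05 + 386.5×0.28 + 623.9×0.04 = 405.704 sabins.
Volume V = 22.6 × 17.1 × 8.2 = 3168.972 m³.
T = 0.161 V/A = 0.161·3168.972/405.704 = 1.26 s.

1.26 sec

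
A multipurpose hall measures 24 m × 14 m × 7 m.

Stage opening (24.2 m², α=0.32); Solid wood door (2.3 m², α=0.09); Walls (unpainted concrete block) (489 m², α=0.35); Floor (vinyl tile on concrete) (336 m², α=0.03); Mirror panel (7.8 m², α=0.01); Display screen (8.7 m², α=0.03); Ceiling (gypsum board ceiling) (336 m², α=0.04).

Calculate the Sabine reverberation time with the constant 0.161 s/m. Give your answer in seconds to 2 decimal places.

Total absorption A = 24.2×0.32 + 2.3×0.09 + 489×0.35 + 336×0.03 + 7.8×0.01 + 8.7×0.03 + 336×0.04
  = 7.744 + 0.207 + 171.150 + 10.080 + 0.078 + 0.261 + 13.440 = 202.960 m² sabins.
Room volume: 2352 m³.
Sabine: RT60 = 0.161 × 2352 / 202.960 = 1.87 s.

1.87 sec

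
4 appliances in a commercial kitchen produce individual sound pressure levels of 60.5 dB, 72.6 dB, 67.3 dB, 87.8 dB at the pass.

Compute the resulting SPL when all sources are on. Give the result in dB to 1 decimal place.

Sum in the linear (power) domain: Σ 10^(Lᵢ/10) = 10^(60.5/10) + 10^(72.6/10) + 10^(67.3/10) + 10^(87.8/10) = 6.272e+08.
Combined level = 10 log₁₀(6.272e+08) = 88.0 dB.

88.0 dB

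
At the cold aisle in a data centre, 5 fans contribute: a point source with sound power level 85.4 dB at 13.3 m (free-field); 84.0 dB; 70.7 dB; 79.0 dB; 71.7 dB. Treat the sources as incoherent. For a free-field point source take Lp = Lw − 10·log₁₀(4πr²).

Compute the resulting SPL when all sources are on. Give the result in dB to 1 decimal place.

85.5 dB

Source at 13.3 m: Lp = 85.4 − 10·log₁₀(4π·13.3²) = 85.4 − 10·log₁₀(2222.865) = 51.9 dB.
Sum in the linear (power) domain: Σ 10^(Lᵢ/10) = 10^(51.9/10) + 10^(84.0/10) + 10^(70.7/10) + 10^(79.0/10) + 10^(71.7/10) = 3.573e+08.
Combined level = 10 log₁₀(3.573e+08) = 85.5 dB.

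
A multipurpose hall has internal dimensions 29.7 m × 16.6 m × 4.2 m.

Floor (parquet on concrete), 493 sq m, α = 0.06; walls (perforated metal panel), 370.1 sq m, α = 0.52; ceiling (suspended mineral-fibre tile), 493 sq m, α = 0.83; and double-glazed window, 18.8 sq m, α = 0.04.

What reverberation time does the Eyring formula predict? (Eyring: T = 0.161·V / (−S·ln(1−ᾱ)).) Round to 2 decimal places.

0.39 s

S = Σ Sᵢ = 1374.9 sq m.
Absorption A = 493×0.06 + 370.1×0.52 + 493×0.83 + 18.8×0.04 = 631.974 sabins.
Mean coefficient ᾱ = A/S = 0.4597.
Eyring denominator: −S ln(1−ᾱ) = 846.431.
V = 29.7 × 16.6 × 4.2 = 2070.684 m³.
T = 0.161·V/[−S·ln(1−ᾱ)] = 0.161·2070.684/846.431 = 0.39 s.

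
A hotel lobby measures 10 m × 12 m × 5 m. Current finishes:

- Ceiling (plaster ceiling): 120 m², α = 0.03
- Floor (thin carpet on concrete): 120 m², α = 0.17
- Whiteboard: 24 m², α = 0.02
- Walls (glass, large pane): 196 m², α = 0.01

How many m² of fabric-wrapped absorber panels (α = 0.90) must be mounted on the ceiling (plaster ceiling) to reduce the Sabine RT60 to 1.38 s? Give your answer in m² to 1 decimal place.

50.1

Equivalent absorption area: A₁ = 120*0.03 + 120*0.17 + 24*0.02 + 196*0.01 = 26.440 m².
Required A₂ = 0.161·600/1.38 = 70.000 sabins.
ΔA needed = 70.000 − 26.440 = 43.560 sabins.
Each m² of panel replacing the ceiling (plaster ceiling) adds (0.90 − 0.03) = 0.87 sabins.
Area = ΔA/Δα = 43.560/0.87 = 50.1 m².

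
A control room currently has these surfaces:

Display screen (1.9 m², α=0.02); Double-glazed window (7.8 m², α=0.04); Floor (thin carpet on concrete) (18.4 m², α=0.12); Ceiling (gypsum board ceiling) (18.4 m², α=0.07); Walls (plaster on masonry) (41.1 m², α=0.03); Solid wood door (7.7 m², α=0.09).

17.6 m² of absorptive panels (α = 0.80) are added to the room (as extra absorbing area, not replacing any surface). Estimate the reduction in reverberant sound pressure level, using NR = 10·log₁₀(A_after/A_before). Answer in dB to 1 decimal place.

Equivalent absorption area: A_before = 1.9·0.02 + 7.8·0.04 + 18.4·0.12 + 18.4·0.07 + 41.1·0.03 + 7.7·0.09 = 5.772 m².
Treatment contributes 17.6·0.80 = 14.080 sabins.
A_after = 5.772 + 14.080 = 19.852 sabins.
NR = 10·log₁₀(19.852/5.772) = 5.4 dB.

5.4 dB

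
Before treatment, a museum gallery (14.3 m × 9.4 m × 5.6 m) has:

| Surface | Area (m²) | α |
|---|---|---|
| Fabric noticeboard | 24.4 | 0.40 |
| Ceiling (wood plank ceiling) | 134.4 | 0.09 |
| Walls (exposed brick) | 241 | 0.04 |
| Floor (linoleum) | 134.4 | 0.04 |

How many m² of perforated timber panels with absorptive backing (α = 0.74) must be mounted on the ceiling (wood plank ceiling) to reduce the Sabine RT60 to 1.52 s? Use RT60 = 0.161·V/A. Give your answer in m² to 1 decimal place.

Total absorption A₁ = 24.4*0.40 + 134.4*0.09 + 241*0.04 + 134.4*0.04
  = 9.760 + 12.096 + 9.640 + 5.376 = 36.872 m² sabins.
V = 752.752 m³. Target absorption A₂ = 0.161 × 752.752 / 1.52 = 79.732 sabins.
Absorption to add: 79.732 − 36.872 = 42.860 sabins.
Each m² of panel replacing the ceiling (wood plank ceiling) adds (0.74 − 0.09) = 0.65 sabins.
Area = ΔA/Δα = 42.860/0.65 = 65.9 m².

65.9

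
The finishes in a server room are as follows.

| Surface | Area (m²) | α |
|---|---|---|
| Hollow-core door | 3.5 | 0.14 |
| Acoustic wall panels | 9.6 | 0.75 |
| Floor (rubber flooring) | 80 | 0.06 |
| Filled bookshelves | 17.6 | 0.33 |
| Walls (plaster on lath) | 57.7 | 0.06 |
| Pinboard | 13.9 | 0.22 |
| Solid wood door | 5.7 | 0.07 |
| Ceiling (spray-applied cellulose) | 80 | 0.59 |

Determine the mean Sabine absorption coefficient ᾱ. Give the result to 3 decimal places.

Total surface area S = 268.0 m².
Σ(Sᵢαᵢ) = 3.5·0.14 + 9.6·0.75 + 80·0.06 + 17.6·0.33 + 57.7·0.06 + 13.9·0.22 + 5.7·0.07 + 80·0.59 = 72.417.
ᾱ = 72.417 / 268.0 = 0.270.

0.270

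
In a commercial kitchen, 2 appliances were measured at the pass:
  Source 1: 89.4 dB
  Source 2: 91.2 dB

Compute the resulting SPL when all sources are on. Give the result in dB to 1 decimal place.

Converting to relative power and adding: 10^(89.4/10) + 10^(91.2/10) = 2.189e+09.
L_total = 10·log₁₀(2.189e+09) = 93.4 dB.

93.4 dB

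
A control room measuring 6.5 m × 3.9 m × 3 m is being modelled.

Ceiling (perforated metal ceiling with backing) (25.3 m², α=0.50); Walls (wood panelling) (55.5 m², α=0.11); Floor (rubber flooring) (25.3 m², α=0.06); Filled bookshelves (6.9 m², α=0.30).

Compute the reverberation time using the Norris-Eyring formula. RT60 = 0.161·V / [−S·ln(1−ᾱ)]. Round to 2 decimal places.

0.49 s

S = Σ Sᵢ = 113.0 m².
Σ(Sᵢαᵢ) = 25.3×0.50 + 55.5×0.11 + 25.3×0.06 + 6.9×0.30 = 22.343.
ᾱ = 22.343 / 113.0 = 0.1977.
−S·ln(1−ᾱ) = −113.0 × ln(1 − 0.1977) = 24.891.
V = 6.5 × 3.9 × 3 = 76.05 m³.
RT60 = 0.161 × 76.05 / 24.891 = 0.49 s.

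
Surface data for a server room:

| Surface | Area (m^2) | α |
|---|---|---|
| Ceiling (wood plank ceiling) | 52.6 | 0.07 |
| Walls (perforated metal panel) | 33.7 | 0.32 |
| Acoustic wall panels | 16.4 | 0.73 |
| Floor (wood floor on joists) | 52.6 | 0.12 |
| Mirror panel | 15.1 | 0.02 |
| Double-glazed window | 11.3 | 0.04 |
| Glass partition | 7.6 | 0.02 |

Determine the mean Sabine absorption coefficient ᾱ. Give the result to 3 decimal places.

0.178

Total surface area S = 189.3 m^2.
Σ(Sᵢαᵢ) = 52.6×0.07 + 33.7×0.32 + 16.4×0.73 + 52.6×0.12 + 15.1×0.02 + 11.3×0.04 + 7.6×0.02 = 33.656.
ᾱ = A/S = 0.178.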